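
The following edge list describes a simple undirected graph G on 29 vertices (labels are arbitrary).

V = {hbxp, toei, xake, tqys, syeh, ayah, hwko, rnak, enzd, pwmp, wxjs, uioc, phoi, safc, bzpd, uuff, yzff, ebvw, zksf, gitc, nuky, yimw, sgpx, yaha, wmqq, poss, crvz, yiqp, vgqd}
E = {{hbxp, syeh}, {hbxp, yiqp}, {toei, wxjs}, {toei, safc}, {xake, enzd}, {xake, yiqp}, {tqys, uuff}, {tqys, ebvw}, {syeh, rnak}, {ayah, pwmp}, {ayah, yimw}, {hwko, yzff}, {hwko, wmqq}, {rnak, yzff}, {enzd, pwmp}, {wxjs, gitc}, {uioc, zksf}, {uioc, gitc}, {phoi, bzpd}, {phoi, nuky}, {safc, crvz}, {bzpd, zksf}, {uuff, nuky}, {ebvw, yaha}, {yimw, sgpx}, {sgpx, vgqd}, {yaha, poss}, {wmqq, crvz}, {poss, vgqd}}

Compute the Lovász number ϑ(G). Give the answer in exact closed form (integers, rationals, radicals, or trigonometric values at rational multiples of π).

Vertex zksf has 2 neighbors: uioc, bzpd.
N(phoi) = {bzpd, nuky}, |N(phoi)| = 2.
deg(wxjs) = 2; N(wxjs) = {toei, gitc}.
Vertex nuky has 2 neighbors: phoi, uuff.
Every vertex has degree 2 (N=29); this is C_{29}, the 29-cycle.
Distinct eigenvalues (to 4 d.p.): [2.0, 1.9532, 1.8152, 1.5922, 1.2948, 0.9368, 0.5351, 0.1083, -0.3236, -0.7403, -1.1224, -1.452, -1.7137, -1.8953, -1.9883].
−29·(-2*cos(pi/29)) / ((2)−(-2*cos(pi/29))) = 29*cos(pi/29)/(cos(pi/29) + 1) = ϑ(G).
ϑ(G) ≈ 14.45737526.
Check 14 ≤ 29*cos(pi/29)/(cos(pi/29) + 1) ≤ 15: both strict.

29*cos(pi/29)/(cos(pi/29) + 1)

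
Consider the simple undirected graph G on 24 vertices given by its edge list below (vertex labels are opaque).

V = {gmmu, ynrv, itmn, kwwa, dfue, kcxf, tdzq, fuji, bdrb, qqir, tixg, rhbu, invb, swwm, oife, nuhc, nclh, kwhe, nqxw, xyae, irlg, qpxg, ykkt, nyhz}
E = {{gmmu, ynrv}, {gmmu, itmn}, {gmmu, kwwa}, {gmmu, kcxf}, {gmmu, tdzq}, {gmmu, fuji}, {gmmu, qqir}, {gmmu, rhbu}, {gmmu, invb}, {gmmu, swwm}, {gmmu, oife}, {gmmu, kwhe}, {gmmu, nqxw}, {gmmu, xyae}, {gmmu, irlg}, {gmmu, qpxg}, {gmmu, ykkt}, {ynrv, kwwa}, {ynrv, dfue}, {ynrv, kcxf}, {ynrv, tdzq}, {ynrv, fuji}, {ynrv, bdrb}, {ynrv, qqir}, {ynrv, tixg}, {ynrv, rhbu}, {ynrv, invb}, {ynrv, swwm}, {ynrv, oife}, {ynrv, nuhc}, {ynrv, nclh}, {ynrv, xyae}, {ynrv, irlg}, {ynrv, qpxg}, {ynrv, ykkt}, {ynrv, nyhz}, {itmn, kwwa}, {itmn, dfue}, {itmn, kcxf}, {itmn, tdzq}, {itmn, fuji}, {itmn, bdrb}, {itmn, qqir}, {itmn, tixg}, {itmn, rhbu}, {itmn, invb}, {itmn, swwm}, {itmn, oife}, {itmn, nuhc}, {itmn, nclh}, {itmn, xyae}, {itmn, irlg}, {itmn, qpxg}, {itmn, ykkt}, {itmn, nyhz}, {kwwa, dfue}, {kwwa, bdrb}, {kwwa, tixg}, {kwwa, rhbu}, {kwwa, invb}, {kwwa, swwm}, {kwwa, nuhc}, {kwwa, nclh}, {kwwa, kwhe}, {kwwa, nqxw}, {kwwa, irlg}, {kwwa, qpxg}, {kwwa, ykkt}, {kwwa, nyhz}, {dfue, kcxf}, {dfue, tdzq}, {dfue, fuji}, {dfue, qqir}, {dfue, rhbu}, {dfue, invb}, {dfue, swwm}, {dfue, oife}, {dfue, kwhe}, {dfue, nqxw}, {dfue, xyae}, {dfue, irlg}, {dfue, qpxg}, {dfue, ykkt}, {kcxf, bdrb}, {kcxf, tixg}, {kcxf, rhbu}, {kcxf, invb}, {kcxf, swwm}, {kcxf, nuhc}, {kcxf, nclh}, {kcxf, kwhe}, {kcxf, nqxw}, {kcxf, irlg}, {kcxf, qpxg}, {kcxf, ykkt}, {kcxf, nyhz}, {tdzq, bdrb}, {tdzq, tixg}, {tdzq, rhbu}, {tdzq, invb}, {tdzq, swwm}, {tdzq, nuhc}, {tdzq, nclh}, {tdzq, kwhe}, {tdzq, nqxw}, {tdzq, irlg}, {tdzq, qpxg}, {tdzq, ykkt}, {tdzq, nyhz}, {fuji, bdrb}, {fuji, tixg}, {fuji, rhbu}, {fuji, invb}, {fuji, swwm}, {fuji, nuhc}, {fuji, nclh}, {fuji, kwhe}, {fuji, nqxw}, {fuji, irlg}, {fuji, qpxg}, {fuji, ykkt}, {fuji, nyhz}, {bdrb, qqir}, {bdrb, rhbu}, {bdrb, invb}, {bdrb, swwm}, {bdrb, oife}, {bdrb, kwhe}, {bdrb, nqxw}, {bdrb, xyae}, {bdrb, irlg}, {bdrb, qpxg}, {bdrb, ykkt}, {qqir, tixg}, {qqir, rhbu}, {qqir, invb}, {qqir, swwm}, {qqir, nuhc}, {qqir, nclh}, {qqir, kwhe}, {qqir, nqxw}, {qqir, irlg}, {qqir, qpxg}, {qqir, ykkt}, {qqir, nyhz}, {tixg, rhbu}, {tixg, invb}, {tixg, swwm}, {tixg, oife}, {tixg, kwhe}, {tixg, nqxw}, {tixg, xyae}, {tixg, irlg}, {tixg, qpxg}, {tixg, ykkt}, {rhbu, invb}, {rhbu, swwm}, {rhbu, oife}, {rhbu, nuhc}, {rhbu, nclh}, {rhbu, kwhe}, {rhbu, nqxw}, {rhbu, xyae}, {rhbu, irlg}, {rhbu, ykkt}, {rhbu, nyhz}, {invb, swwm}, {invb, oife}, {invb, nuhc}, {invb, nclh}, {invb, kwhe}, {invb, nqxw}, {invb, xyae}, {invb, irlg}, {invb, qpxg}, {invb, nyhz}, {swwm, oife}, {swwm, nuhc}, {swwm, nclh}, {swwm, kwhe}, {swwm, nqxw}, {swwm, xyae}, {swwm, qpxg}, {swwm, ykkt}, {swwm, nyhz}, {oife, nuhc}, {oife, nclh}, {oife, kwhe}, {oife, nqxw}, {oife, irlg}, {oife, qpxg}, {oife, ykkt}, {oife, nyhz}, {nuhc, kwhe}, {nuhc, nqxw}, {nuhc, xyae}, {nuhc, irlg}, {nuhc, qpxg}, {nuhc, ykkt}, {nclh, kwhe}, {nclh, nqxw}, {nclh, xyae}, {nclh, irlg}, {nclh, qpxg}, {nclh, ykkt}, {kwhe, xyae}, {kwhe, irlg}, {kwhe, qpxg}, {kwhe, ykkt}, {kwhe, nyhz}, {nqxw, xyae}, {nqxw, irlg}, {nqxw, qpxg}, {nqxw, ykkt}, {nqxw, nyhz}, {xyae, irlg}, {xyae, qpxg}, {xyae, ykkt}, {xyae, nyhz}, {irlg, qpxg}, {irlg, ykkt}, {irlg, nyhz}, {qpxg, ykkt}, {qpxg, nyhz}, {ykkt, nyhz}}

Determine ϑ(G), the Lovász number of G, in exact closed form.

7

Vertex rhbu has 22 neighbors: gmmu, ynrv, itmn, kwwa, dfue, kcxf, tdzq, fuji, bdrb, qqir, tixg, invb, swwm, oife, nuhc, nclh, kwhe, nqxw, xyae, irlg, ykkt, nyhz.
deg(nclh) = 17; N(nclh) = {ynrv, itmn, kwwa, kcxf, tdzq, fuji, qqir, rhbu, invb, swwm, oife, kwhe, nqxw, xyae, irlg, qpxg, ykkt}.
deg(invb) = 22; N(invb) = {gmmu, ynrv, itmn, kwwa, dfue, kcxf, tdzq, fuji, bdrb, qqir, tixg, rhbu, swwm, oife, nuhc, nclh, kwhe, nqxw, xyae, irlg, qpxg, nyhz}.
Vertex ynrv has 20 neighbors: gmmu, kwwa, dfue, kcxf, tdzq, fuji, bdrb, qqir, tixg, rhbu, invb, swwm, oife, nuhc, nclh, xyae, irlg, qpxg, ykkt, nyhz.
K_{7,7,4,2,2,2} (perfect); ϑ(G) = α(G) = max{7,7,4,2,2,2} = 7.
= 7.0000… (decimal).
Check 7 ≤ 7 ≤ 7: collapsed.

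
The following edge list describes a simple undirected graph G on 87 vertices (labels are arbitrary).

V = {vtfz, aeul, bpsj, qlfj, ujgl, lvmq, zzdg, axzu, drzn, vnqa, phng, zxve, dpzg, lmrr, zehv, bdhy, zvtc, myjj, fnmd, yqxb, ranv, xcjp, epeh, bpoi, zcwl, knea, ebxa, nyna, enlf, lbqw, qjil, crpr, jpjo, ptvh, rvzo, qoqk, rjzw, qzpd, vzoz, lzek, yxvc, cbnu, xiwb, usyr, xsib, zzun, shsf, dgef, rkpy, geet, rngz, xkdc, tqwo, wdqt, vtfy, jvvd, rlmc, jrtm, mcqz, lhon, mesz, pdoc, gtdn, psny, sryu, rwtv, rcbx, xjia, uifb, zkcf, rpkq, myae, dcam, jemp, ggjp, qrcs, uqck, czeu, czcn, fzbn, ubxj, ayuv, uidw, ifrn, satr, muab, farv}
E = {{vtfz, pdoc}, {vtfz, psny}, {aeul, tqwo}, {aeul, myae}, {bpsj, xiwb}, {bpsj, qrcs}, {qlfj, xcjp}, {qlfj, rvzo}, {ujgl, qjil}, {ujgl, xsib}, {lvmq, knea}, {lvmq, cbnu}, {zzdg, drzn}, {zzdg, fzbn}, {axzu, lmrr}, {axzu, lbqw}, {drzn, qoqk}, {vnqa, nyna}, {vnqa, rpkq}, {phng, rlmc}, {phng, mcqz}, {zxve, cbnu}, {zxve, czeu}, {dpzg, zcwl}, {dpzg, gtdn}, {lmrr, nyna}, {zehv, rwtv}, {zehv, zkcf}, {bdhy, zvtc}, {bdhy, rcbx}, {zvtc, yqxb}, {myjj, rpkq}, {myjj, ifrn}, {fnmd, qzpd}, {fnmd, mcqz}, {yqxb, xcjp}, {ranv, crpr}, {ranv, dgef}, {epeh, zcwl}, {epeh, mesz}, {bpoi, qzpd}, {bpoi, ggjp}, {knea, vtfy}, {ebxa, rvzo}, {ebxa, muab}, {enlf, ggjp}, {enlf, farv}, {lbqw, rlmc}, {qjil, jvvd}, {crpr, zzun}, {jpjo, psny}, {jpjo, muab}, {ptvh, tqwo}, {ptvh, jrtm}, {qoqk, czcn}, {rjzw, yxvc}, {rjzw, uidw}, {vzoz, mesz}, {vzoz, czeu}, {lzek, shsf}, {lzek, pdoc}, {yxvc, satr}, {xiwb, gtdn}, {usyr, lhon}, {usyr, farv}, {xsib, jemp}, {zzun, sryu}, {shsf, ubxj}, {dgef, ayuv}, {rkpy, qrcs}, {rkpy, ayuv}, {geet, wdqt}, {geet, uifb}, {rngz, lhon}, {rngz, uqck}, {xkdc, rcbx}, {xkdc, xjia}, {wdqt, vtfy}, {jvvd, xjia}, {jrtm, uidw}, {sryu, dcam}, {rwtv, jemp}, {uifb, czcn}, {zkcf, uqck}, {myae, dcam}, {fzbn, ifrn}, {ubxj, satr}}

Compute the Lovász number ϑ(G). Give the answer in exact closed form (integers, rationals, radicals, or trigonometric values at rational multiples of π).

87*cos(pi/87)/(cos(pi/87) + 1)

N(myjj) = {rpkq, ifrn}, |N(myjj)| = 2.
N(qzpd) = {fnmd, bpoi}, |N(qzpd)| = 2.
Vertex rcbx has 2 neighbors: bdhy, xkdc.
N(czeu) = {zxve, vzoz}, |N(czeu)| = 2.
deg(v) = 2 for all v (|V|=87); the odd cycle C_{87}.
A has 44 distinct eigenvalues ≈ [2.0, 1.995, 1.979, 1.953, 1.917, 1.871, 1.815, 1.75, 1.675, 1.592, 1.501, 1.401, 1.295, 1.181, 1.062, 0.937, 0.807, 0.673, 0.535, 0.395, 0.252, 0.108, -0.036, -0.18, -0.324, -0.465, -0.604, -0.74, -0.872, -1.0, -1.122, -1.239, -1.349, -1.452, -1.547, -1.635, -1.714, -1.784, -1.844, -1.895, -1.936, -1.967, -1.988, -1.999].
λ_max=2, λ_min=-2*cos(pi/87); ϑ = −87·λ_min/(λ_max−λ_min) = 87*cos(pi/87)/(cos(pi/87) + 1).
= 43.485816… (decimal).
Lovász sandwich 43 ≤ 87*cos(pi/87)/(cos(pi/87) + 1) ≤ 44: both strict.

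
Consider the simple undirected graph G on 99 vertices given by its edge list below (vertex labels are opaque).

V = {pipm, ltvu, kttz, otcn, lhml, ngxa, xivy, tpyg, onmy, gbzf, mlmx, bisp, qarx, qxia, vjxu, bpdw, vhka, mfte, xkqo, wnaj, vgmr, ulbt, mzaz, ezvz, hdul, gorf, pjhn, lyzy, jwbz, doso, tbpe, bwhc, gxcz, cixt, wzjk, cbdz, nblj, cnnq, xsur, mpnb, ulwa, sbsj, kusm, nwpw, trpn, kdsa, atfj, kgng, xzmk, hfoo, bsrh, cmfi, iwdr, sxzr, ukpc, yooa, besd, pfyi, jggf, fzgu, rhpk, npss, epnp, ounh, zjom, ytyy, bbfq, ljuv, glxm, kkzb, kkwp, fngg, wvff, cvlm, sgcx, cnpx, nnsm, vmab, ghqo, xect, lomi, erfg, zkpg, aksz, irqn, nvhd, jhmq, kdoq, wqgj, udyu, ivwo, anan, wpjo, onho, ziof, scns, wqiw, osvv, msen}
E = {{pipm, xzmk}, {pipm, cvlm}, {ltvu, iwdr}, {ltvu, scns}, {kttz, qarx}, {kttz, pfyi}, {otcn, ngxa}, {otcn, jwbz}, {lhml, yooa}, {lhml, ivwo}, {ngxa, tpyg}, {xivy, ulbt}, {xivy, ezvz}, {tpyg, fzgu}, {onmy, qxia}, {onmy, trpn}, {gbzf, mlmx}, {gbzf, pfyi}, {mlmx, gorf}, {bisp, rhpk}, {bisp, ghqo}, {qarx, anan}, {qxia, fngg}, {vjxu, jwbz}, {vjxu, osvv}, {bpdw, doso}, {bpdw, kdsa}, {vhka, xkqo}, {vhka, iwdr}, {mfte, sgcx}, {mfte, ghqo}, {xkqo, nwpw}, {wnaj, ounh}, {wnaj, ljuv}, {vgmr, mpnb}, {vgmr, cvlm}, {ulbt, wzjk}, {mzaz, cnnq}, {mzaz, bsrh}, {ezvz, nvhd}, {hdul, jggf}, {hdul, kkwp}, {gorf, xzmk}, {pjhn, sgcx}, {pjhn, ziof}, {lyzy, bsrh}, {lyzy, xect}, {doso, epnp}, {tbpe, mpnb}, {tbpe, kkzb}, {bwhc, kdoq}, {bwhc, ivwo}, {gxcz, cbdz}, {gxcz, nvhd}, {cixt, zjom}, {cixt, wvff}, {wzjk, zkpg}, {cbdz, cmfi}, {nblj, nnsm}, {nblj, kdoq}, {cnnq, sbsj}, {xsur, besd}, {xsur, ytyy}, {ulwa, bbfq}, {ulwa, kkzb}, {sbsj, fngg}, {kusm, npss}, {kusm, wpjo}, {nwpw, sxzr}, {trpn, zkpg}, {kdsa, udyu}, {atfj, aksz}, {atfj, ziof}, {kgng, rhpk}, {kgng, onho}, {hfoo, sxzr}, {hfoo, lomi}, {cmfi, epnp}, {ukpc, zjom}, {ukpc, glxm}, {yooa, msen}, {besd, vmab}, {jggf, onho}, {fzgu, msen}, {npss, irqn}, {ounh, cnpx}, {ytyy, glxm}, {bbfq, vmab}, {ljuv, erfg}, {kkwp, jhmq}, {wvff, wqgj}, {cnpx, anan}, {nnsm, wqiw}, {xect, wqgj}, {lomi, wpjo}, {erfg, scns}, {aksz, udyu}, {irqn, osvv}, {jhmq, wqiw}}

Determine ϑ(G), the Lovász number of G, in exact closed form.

99*cos(pi/99)/(cos(pi/99) + 1)

deg(erfg) = 2; N(erfg) = {ljuv, scns}.
deg(gxcz) = 2; N(gxcz) = {cbdz, nvhd}.
deg(ghqo) = 2; N(ghqo) = {bisp, mfte}.
deg(onmy) = 2; N(onmy) = {qxia, trpn}.
G on 99 vertices is 2-regular; this is C_{99}, the 99-cycle.
spec(A) ≈ [2.0, 1.99597, 1.98391, 1.96386, 1.9359, 1.90014, 1.85674, 1.80585, 1.7477, 1.68251, 1.61054, 1.53209, 1.44747, 1.35702, 1.26111, 1.16011, 1.05445, 0.94454, 0.83083, 0.71377, 0.59384, 0.47152, 0.3473, 0.22168, 0.09516, -0.03173, -0.1585, -0.28463, -0.40961, -0.53295, -0.65414, -0.77269, -0.88813, -1.0, -1.10784, -1.21122, -1.30972, -1.40295, -1.49053, -1.57211, -1.64735, -1.71597, -1.77767, -1.83222, -1.87939, -1.91899, -1.95086, -1.97488, -1.99094, -1.99899] (distinct, 5 d.p.).
−99·(-2*cos(pi/99)) / ((2)−(-2*cos(pi/99))) = 99*cos(pi/99)/(cos(pi/99) + 1) = ϑ(G).
Numerically 49.4875.
49 ≤ 99*cos(pi/99)/(cos(pi/99) + 1) ≤ 50: both strict.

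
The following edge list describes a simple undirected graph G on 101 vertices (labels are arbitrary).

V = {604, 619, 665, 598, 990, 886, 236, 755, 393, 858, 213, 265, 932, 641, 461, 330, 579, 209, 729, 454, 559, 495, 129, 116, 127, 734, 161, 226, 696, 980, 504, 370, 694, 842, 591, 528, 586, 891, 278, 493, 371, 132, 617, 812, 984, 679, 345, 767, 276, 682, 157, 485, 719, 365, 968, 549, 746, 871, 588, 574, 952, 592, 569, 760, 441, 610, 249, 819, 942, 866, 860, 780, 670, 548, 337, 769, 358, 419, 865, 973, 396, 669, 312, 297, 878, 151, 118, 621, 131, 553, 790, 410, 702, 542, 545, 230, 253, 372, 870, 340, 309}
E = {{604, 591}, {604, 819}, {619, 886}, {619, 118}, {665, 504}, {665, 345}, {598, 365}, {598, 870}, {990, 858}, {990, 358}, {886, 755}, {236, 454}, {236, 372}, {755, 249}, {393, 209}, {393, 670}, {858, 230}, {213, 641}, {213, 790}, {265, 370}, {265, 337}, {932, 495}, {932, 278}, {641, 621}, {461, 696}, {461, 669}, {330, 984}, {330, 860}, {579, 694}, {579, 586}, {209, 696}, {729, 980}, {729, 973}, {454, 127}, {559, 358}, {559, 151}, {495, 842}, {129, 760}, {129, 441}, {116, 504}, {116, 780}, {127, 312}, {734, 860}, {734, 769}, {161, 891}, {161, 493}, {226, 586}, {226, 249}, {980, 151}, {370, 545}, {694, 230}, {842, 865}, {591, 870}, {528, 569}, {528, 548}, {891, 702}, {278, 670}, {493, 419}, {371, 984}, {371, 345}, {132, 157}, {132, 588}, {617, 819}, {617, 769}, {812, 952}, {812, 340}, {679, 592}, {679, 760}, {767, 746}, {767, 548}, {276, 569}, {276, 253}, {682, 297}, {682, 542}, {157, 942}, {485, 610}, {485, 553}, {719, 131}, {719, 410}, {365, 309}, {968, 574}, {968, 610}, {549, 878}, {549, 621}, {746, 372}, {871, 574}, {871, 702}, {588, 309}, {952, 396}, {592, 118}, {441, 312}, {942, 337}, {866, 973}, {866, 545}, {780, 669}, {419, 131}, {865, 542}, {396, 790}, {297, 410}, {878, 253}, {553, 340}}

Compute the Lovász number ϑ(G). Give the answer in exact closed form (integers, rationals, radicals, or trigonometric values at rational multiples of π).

N(696) = {461, 209}, |N(696)| = 2.
N(312) = {127, 441}, |N(312)| = 2.
N(549) = {878, 621}, |N(549)| = 2.
deg(980) = 2; N(980) = {729, 151}.
2-regular, N=101; a single 101-cycle (edge-transitive).
A has 51 distinct eigenvalues ≈ [2.0, 1.996, 1.985, 1.965, 1.938, 1.904, 1.862, 1.813, 1.757, 1.695, 1.625, 1.55, 1.468, 1.381, 1.288, 1.191, 1.088, 0.982, 0.872, 0.758, 0.642, 0.523, 0.402, 0.279, 0.155, 0.031, -0.093, -0.217, -0.34, -0.462, -0.582, -0.7, -0.815, -0.927, -1.036, -1.14, -1.24, -1.335, -1.425, -1.51, -1.588, -1.661, -1.727, -1.786, -1.839, -1.884, -1.922, -1.953, -1.976, -1.991, -1.999].
ϑ = −N·λ_min/(λ_max−λ_min) = −101·(-2*cos(pi/101))/(2−(-2*cos(pi/101))) = 101*cos(pi/101)/(cos(pi/101) + 1).
= 50.4877832… (decimal).
Sandwich: α(G)=50 ≤ ϑ(G)=101*cos(pi/101)/(cos(pi/101) + 1) ≤ χ(Ḡ)=51 (both strict).

101*cos(pi/101)/(cos(pi/101) + 1)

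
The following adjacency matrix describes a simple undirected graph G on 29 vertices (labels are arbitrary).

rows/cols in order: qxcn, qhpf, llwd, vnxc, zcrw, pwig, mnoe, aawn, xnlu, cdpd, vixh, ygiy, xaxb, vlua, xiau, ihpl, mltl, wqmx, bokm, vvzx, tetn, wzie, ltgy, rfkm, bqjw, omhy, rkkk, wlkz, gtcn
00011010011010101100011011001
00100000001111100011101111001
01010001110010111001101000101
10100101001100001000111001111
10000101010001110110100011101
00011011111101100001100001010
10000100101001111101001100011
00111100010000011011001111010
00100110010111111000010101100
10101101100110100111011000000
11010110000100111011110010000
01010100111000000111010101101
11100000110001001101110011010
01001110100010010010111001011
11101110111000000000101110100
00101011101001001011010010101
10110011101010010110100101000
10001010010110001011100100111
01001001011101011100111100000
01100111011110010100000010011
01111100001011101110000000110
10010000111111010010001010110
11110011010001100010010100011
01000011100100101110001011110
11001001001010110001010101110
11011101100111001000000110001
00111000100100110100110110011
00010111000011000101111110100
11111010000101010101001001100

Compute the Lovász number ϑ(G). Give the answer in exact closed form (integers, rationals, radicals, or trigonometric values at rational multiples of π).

Vertex bqjw has 14 neighbors: qxcn, qhpf, zcrw, aawn, vixh, xaxb, xiau, ihpl, vvzx, wzie, rfkm, omhy, rkkk, wlkz.
N(wzie) = {qxcn, vnxc, xnlu, cdpd, vixh, ygiy, xaxb, vlua, ihpl, bokm, ltgy, bqjw, rkkk, wlkz}, |N(wzie)| = 14.
Vertex tetn has 14 neighbors: qhpf, llwd, vnxc, zcrw, pwig, vixh, xaxb, vlua, xiau, mltl, wqmx, bokm, rkkk, wlkz.
deg(aawn) = 14; N(aawn) = {llwd, vnxc, zcrw, pwig, cdpd, ihpl, mltl, bokm, vvzx, ltgy, rfkm, bqjw, omhy, wlkz}.
G on 29 vertices is 14-regular; strongly regular (29,14,6,7).
The 3 distinct eigenvalues: [14.0, 2.19258, -3.19258].
With N=29: ϑ(G) = 29·(-(-sqrt(29)/2 - 1/2))/(14−(-sqrt(29)/2 - 1/2)) = sqrt(29).
= 5.3851648… (decimal).

sqrt(29)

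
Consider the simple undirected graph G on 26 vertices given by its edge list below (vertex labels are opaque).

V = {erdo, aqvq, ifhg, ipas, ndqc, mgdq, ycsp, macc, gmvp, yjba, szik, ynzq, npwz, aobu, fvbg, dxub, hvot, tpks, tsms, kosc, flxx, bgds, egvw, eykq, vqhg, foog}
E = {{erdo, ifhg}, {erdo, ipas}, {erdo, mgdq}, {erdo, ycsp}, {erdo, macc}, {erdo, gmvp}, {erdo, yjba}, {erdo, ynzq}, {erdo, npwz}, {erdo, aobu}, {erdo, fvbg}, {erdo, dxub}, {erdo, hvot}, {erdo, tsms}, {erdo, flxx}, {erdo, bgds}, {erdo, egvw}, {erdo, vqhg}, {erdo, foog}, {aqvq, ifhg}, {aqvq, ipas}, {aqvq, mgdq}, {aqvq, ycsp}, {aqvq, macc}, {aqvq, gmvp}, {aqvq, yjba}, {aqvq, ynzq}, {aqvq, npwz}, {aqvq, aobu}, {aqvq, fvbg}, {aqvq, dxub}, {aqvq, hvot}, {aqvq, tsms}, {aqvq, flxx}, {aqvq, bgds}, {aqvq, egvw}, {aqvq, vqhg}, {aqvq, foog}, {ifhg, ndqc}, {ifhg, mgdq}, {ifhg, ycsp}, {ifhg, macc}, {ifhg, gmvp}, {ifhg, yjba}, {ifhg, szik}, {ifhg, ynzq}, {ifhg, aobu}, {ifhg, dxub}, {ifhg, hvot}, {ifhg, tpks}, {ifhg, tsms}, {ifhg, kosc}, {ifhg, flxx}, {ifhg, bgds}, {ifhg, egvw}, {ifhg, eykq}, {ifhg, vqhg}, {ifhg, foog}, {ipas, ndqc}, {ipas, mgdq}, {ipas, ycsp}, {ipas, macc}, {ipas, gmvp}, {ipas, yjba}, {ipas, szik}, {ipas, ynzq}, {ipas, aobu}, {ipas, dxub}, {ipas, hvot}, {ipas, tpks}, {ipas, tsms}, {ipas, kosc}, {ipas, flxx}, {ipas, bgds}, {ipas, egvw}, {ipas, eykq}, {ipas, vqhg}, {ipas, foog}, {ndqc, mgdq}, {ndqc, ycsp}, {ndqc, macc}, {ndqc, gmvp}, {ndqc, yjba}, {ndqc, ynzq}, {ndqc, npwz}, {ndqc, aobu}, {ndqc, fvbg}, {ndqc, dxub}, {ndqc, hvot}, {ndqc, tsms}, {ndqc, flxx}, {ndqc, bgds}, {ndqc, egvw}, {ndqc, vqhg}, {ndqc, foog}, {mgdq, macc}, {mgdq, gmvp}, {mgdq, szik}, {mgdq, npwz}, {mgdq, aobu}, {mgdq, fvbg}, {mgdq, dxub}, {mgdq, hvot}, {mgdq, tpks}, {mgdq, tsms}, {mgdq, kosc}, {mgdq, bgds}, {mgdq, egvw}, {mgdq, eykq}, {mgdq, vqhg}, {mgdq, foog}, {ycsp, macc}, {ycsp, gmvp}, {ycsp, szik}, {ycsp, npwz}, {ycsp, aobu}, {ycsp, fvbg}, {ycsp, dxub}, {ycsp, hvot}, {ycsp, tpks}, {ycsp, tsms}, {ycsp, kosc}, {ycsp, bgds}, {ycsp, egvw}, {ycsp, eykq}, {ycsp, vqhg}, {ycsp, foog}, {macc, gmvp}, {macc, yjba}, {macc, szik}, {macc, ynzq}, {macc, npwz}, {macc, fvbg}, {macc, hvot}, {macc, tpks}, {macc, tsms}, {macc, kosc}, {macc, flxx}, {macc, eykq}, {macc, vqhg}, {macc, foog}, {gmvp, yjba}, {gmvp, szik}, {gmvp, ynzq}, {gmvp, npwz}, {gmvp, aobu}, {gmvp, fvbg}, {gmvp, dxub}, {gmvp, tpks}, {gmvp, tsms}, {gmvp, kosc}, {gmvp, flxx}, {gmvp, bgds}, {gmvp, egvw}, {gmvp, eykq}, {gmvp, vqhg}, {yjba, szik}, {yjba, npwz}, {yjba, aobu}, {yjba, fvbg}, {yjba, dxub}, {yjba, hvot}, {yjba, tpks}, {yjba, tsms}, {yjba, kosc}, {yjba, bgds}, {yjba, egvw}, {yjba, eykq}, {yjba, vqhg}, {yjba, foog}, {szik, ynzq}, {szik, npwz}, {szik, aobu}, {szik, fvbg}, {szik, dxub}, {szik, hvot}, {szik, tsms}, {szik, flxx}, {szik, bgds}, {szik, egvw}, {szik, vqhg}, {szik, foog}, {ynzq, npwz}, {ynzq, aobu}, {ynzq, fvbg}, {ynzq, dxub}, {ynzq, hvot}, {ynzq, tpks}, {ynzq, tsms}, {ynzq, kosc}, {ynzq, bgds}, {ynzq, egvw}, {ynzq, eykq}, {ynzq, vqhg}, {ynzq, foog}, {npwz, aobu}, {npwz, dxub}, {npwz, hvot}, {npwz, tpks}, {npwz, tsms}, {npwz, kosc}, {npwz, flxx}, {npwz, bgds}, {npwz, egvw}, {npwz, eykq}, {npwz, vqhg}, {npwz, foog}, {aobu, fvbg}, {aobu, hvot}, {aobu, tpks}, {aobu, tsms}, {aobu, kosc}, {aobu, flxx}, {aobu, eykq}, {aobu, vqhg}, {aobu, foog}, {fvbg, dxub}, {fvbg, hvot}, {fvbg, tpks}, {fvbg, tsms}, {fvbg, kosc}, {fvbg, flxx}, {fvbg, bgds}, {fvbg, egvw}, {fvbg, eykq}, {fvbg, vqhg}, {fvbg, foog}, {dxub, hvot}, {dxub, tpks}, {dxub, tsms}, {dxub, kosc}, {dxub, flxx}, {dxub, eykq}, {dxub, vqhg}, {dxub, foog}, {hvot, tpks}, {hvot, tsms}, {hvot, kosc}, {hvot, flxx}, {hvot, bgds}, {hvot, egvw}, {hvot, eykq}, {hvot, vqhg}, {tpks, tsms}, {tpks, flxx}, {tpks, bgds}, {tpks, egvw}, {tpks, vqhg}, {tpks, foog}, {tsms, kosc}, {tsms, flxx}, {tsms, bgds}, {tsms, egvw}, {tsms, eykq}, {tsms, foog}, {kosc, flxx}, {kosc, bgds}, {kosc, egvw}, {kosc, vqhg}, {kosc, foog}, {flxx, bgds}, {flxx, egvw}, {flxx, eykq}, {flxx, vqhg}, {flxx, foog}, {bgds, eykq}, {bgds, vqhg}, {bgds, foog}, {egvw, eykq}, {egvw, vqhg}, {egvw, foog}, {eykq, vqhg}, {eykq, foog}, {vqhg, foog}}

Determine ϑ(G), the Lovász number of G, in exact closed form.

deg(hvot) = 23; N(hvot) = {erdo, aqvq, ifhg, ipas, ndqc, mgdq, ycsp, macc, yjba, szik, ynzq, npwz, aobu, fvbg, dxub, tpks, tsms, kosc, flxx, bgds, egvw, eykq, vqhg}.
deg(szik) = 19; N(szik) = {ifhg, ipas, mgdq, ycsp, macc, gmvp, yjba, ynzq, npwz, aobu, fvbg, dxub, hvot, tsms, flxx, bgds, egvw, vqhg, foog}.
deg(dxub) = 21; N(dxub) = {erdo, aqvq, ifhg, ipas, ndqc, mgdq, ycsp, gmvp, yjba, szik, ynzq, npwz, fvbg, hvot, tpks, tsms, kosc, flxx, eykq, vqhg, foog}.
Vertex erdo has 19 neighbors: ifhg, ipas, mgdq, ycsp, macc, gmvp, yjba, ynzq, npwz, aobu, fvbg, dxub, hvot, tsms, flxx, bgds, egvw, vqhg, foog.
Complete multipartite on [7, 5, 5, 4, 3, 2]: sandwich collapses at ϑ=7.
= 7.000000000… (decimal).
Sandwich: α(G)=7 ≤ ϑ(G)=7 ≤ χ(Ḡ)=7 (collapsed).

7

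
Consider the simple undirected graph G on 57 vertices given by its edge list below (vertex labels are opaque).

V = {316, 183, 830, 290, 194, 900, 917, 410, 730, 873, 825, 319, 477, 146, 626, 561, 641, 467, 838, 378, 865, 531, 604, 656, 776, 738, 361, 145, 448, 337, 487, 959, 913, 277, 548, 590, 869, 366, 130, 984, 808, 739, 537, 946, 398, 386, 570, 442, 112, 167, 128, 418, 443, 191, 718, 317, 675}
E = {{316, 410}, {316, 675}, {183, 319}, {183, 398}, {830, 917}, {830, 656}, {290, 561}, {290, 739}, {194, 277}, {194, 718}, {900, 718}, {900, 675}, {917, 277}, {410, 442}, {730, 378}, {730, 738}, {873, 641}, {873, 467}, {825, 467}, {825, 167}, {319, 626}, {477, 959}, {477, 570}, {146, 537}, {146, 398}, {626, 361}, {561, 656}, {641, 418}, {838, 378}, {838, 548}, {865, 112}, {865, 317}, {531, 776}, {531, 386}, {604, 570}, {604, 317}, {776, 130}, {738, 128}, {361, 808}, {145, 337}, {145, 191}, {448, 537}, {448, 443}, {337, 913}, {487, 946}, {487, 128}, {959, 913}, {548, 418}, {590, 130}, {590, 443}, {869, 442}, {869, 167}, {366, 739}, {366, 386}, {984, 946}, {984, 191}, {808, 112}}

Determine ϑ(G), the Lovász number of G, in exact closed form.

N(319) = {183, 626}, |N(319)| = 2.
N(865) = {112, 317}, |N(865)| = 2.
N(467) = {873, 825}, |N(467)| = 2.
Vertex 487 has 2 neighbors: 946, 128.
Regular of degree 2 on 57 vertices: this is C_{57}, the 57-cycle.
A has 29 distinct eigenvalues ≈ [2.0, 1.988, 1.952, 1.892, 1.809, 1.704, 1.578, 1.434, 1.271, 1.094, 0.903, 0.701, 0.491, 0.275, 0.055, -0.165, -0.383, -0.597, -0.803, -1.0, -1.184, -1.355, -1.508, -1.644, -1.759, -1.853, -1.925, -1.973, -1.997].
λ_max=2, λ_min=-2*cos(pi/57); ϑ = −57·λ_min/(λ_max−λ_min) = 57*cos(pi/57)/(cos(pi/57) + 1).
≈ 28.47834517 (to 8 d.p.).
Check 28 ≤ 57*cos(pi/57)/(cos(pi/57) + 1) ≤ 29: both strict.

57*cos(pi/57)/(cos(pi/57) + 1)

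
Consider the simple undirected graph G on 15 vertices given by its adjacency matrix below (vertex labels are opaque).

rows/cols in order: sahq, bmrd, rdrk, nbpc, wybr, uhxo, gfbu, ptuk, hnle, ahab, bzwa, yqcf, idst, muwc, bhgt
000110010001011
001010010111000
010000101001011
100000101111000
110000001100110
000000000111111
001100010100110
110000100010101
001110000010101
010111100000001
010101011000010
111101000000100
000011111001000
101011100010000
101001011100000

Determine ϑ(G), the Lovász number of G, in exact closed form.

deg(gfbu) = 6; N(gfbu) = {rdrk, nbpc, ptuk, ahab, idst, muwc}.
Vertex rdrk has 6 neighbors: bmrd, gfbu, hnle, yqcf, muwc, bhgt.
Vertex bmrd has 6 neighbors: rdrk, wybr, ptuk, ahab, bzwa, yqcf.
deg(ahab) = 6; N(ahab) = {bmrd, nbpc, wybr, uhxo, gfbu, bhgt}.
Regular of degree 6 on 15 vertices: this is K(6,2), the Kneser graph.
spec(A) ≈ [6.0, 1.0, -3.0] (distinct, 4 d.p.).
Lovász: ϑ = −15(-3)/(6+-1*(-3)) = 5.
ϑ(G) ≈ 5.0000000.

5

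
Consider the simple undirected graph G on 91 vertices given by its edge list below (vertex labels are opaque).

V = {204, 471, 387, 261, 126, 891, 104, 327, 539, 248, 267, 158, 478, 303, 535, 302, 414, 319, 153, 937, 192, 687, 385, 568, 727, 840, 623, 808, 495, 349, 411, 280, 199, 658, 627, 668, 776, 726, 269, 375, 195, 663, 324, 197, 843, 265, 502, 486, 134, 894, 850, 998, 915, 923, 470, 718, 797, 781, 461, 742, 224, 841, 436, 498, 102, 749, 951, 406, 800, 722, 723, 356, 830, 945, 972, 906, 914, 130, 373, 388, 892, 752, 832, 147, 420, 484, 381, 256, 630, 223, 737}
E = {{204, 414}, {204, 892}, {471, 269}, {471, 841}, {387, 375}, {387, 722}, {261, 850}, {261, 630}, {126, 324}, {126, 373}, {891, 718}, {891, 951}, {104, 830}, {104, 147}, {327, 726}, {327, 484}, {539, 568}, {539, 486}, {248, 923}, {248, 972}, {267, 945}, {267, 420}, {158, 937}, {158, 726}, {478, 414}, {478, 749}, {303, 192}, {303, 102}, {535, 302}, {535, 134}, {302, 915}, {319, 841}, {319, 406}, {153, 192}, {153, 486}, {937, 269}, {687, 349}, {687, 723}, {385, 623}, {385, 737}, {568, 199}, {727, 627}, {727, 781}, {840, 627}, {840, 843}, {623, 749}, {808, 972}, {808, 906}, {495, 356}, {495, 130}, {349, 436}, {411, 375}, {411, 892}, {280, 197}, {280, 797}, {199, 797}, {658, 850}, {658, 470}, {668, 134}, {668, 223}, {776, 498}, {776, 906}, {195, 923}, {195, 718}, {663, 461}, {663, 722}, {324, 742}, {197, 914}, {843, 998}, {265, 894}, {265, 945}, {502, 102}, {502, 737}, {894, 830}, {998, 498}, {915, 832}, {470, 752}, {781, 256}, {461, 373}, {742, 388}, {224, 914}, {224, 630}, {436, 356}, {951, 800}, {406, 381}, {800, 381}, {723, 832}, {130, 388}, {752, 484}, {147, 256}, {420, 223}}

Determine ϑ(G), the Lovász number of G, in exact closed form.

91*cos(pi/91)/(cos(pi/91) + 1)

deg(808) = 2; N(808) = {972, 906}.
N(630) = {261, 224}, |N(630)| = 2.
Vertex 495 has 2 neighbors: 356, 130.
N(832) = {915, 723}, |N(832)| = 2.
Regular of degree 2 on 91 vertices: a single 91-cycle (edge-transitive).
spec(A) ≈ [2.0, 1.99523, 1.98096, 1.95725, 1.92421, 1.882, 1.83082, 1.77091, 1.70257, 1.62611, 1.54191, 1.45035, 1.35189, 1.24698, 1.13613, 1.01987, 0.89874, 0.77333, 0.64424, 0.51208, 0.37748, 0.24107, 0.10352, -0.03452, -0.1724, -0.30946, -0.44504, -0.5785, -0.70921, -0.83654, -0.95987, -1.07864, -1.19226, -1.30021, -1.40196, -1.49702, -1.58495, -1.66533, -1.73778, -1.80194, -1.85751, -1.90424, -1.94188, -1.97028, -1.98928, -1.99881] (distinct, 5 d.p.).
With N=91: ϑ(G) = 91·(-(-1)*2*cos(pi/91))/(2−(-2*cos(pi/91))) = 91*cos(pi/91)/(cos(pi/91) + 1).
≈ 45.48644 (to 5 d.p.).
Check 45 ≤ 91*cos(pi/91)/(cos(pi/91) + 1) ≤ 46: both strict.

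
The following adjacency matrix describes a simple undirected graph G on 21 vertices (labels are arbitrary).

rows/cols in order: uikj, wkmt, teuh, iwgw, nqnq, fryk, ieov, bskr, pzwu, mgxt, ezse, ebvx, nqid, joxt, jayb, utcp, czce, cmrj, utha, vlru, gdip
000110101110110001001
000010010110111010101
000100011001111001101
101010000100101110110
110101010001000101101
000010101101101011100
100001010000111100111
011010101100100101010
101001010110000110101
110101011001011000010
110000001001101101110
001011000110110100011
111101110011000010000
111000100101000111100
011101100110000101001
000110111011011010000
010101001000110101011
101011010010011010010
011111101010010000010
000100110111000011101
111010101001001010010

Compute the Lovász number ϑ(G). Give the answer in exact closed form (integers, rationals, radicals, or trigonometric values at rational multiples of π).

deg(ebvx) = 10; N(ebvx) = {teuh, nqnq, fryk, mgxt, ezse, nqid, joxt, utcp, vlru, gdip}.
Vertex utcp has 10 neighbors: iwgw, nqnq, ieov, bskr, pzwu, ezse, ebvx, joxt, jayb, czce.
deg(gdip) = 10; N(gdip) = {uikj, wkmt, teuh, nqnq, ieov, pzwu, ebvx, jayb, czce, vlru}.
Vertex czce has 10 neighbors: wkmt, iwgw, fryk, pzwu, nqid, joxt, utcp, cmrj, vlru, gdip.
deg(v) = 10 for all v (|V|=21); Kneser-type, 2-subsets of [7].
Distinct eigenvalues (to 3 d.p.): [10.0, 1.0, -4.0].
Lovász: ϑ = −21(-4)/(10+-1*(-4)) = 6.
= 6.00000… (decimal).

6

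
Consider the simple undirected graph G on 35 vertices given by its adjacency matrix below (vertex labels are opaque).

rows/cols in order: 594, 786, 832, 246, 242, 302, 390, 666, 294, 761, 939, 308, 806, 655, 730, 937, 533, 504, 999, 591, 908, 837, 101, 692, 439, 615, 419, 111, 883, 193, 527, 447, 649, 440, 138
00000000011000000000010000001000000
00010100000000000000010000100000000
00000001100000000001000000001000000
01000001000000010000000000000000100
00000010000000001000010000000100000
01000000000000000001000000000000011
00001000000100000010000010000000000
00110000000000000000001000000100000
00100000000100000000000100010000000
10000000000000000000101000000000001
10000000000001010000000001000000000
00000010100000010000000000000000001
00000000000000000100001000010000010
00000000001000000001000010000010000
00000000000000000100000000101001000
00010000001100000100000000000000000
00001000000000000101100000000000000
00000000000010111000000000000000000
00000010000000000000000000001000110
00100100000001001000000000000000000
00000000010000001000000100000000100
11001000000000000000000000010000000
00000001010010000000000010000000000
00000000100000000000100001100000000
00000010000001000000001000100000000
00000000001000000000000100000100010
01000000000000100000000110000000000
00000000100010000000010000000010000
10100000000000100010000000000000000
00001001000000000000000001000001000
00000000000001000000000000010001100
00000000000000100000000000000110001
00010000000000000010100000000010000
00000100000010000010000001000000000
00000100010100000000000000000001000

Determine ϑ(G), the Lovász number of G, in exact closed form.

15

Vertex 837 has 4 neighbors: 594, 786, 242, 111.
Vertex 786 has 4 neighbors: 246, 302, 837, 419.
Vertex 439 has 4 neighbors: 390, 655, 101, 419.
deg(242) = 4; N(242) = {390, 533, 837, 193}.
Regular of degree 4 on 35 vertices: Kneser-type, 3-subsets of [7].
Distinct eigenvalues (to 6 d.p.): [4.0, 2.0, -1.0, -3.0].
Lovász (edge-transitive): ϑ = −35·(-3)/((4)−(-3)) = 15.
Numerically 15.000000.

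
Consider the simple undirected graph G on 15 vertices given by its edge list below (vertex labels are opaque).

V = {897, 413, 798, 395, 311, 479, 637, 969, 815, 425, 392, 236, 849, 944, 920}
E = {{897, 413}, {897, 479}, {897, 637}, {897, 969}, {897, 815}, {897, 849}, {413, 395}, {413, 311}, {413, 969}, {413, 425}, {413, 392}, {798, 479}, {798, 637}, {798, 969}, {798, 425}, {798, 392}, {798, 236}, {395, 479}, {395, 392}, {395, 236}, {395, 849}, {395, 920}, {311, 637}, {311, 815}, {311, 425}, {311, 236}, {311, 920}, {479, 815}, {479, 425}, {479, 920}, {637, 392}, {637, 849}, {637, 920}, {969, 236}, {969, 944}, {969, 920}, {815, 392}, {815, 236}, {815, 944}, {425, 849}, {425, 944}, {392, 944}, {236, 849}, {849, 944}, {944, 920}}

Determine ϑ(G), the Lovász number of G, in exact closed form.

5

deg(479) = 6; N(479) = {897, 798, 395, 815, 425, 920}.
N(815) = {897, 311, 479, 392, 236, 944}, |N(815)| = 6.
N(413) = {897, 395, 311, 969, 425, 392}, |N(413)| = 6.
Vertex 969 has 6 neighbors: 897, 413, 798, 236, 944, 920.
15-vertex 6-regular graph: Kneser K(6,2) on C(6,2)=15 vertices.
A has 3 distinct eigenvalues ≈ [6.0, 1.0, -3.0].
Lovász: ϑ = −15(-3)/(6+-1*(-3)) = 5.
ϑ(G) ≈ 5.00000.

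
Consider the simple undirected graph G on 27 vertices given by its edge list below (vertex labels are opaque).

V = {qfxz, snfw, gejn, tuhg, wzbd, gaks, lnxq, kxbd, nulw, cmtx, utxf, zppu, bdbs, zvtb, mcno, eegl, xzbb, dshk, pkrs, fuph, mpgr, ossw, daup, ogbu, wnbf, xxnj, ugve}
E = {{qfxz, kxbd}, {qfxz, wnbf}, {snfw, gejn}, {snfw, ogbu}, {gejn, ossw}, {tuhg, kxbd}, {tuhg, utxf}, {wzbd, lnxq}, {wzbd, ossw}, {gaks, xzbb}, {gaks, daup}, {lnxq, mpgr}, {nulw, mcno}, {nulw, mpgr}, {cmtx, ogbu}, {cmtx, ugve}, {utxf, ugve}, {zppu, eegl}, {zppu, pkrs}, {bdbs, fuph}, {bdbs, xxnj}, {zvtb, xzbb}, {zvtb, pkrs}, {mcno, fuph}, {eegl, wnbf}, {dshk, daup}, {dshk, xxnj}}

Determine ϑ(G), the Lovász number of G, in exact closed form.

Vertex wzbd has 2 neighbors: lnxq, ossw.
deg(dshk) = 2; N(dshk) = {daup, xxnj}.
N(nulw) = {mcno, mpgr}, |N(nulw)| = 2.
Vertex ossw has 2 neighbors: gejn, wzbd.
Regular of degree 2 on 27 vertices: a single 27-cycle (edge-transitive).
Distinct eigenvalues (to 5 d.p.): [2.0, 1.94609, 1.78727, 1.53209, 1.19432, 0.79216, 0.3473, -0.11629, -0.57361, -1.0, -1.37248, -1.67098, -1.87939, -1.98648].
With N=27: ϑ(G) = 27·(-(-1)*2*cos(pi/27))/(2−(-2*cos(pi/27))) = 27*cos(pi/27)/(cos(pi/27) + 1).
ϑ(G) ≈ 13.45420409.
Lovász sandwich 13 ≤ 27*cos(pi/27)/(cos(pi/27) + 1) ≤ 14: both strict.

27*cos(pi/27)/(cos(pi/27) + 1)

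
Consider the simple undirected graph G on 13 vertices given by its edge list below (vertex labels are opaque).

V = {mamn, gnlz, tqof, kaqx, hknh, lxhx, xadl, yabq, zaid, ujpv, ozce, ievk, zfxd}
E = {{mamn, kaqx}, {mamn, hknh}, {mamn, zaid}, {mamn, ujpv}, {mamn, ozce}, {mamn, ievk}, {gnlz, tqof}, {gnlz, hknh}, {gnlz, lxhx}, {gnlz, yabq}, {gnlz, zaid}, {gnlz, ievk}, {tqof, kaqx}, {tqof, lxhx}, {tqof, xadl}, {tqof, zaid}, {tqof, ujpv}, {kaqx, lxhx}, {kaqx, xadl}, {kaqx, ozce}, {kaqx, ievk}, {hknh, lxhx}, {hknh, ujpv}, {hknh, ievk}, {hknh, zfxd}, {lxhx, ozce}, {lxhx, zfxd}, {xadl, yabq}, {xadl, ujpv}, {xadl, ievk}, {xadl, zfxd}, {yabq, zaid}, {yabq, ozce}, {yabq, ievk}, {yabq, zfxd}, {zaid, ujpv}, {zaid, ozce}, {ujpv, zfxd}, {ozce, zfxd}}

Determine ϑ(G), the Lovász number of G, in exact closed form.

N(kaqx) = {mamn, tqof, lxhx, xadl, ozce, ievk}, |N(kaqx)| = 6.
deg(hknh) = 6; N(hknh) = {mamn, gnlz, lxhx, ujpv, ievk, zfxd}.
deg(yabq) = 6; N(yabq) = {gnlz, xadl, zaid, ozce, ievk, zfxd}.
Vertex zfxd has 6 neighbors: hknh, lxhx, xadl, yabq, ujpv, ozce.
Regular of degree 6 on 13 vertices: strongly regular (13,6,2,3).
Distinct eigenvalues (to 6 d.p.): [6.0, 1.302776, -2.302776].
λ_max=6, λ_min=-sqrt(13)/2 - 1/2; ϑ = −13·λ_min/(λ_max−λ_min) = sqrt(13).
ϑ(G) ≈ 3.6056.

sqrt(13)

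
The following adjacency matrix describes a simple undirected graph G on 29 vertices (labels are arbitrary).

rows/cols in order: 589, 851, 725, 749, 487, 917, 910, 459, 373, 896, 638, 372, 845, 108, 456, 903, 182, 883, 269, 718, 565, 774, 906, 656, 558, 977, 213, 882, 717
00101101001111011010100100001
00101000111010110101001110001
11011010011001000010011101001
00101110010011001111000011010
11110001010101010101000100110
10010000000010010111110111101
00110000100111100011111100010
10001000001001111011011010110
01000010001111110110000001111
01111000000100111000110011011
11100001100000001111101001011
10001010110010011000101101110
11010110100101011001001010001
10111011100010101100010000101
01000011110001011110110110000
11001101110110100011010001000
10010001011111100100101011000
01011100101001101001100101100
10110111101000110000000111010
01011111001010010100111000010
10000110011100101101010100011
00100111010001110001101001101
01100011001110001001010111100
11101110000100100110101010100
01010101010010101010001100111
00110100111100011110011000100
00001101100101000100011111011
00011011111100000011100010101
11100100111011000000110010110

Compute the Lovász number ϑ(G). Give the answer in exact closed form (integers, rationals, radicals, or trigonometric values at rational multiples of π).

Vertex 213 has 14 neighbors: 487, 917, 459, 373, 372, 108, 883, 774, 906, 656, 558, 977, 882, 717.
deg(558) = 14; N(558) = {851, 749, 917, 459, 896, 845, 456, 182, 269, 906, 656, 213, 882, 717}.
N(882) = {749, 487, 910, 459, 373, 896, 638, 372, 269, 718, 565, 558, 213, 717}, |N(882)| = 14.
Vertex 373 has 14 neighbors: 851, 910, 638, 372, 845, 108, 456, 903, 883, 269, 977, 213, 882, 717.
Every vertex has degree 14 (N=29); Paley(29): SR with (k,λ,μ)=(14,6,7).
A has 3 distinct eigenvalues ≈ [14.0, 2.192582, -3.192582].
ϑ = −N·λ_min/(λ_max−λ_min) = −29·(-sqrt(29)/2 - 1/2)/(14−(-sqrt(29)/2 - 1/2)) = sqrt(29).
ϑ(G) ≈ 5.385165.

sqrt(29)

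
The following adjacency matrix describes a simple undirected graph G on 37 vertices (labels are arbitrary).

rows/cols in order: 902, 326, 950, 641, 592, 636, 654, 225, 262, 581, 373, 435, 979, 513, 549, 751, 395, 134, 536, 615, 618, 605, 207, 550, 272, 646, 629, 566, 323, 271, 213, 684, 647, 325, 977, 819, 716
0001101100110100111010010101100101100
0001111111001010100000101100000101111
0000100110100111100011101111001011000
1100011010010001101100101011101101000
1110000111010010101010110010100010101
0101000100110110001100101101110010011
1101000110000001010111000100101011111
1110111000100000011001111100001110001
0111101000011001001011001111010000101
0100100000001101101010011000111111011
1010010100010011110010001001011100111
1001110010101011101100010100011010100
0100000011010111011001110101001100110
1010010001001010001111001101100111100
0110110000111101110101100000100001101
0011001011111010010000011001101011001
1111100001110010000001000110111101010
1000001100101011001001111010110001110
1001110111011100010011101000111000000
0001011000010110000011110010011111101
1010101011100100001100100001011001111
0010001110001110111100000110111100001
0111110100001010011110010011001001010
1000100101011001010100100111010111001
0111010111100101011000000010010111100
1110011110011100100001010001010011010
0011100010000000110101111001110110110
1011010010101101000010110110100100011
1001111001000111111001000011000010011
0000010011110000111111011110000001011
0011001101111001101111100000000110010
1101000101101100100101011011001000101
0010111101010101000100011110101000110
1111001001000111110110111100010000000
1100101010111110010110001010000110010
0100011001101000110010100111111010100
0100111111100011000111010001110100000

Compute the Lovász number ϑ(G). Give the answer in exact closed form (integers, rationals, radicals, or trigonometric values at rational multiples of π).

sqrt(37)

N(950) = {592, 225, 262, 373, 513, 549, 751, 395, 618, 605, 207, 272, 646, 629, 566, 213, 647, 325}, |N(950)| = 18.
N(134) = {902, 654, 225, 373, 979, 549, 751, 536, 605, 207, 550, 272, 629, 323, 271, 325, 977, 819}, |N(134)| = 18.
Vertex 513 has 18 neighbors: 902, 950, 636, 581, 979, 549, 536, 615, 618, 605, 272, 646, 566, 323, 684, 647, 325, 977.
Vertex 566 has 18 neighbors: 902, 950, 641, 636, 262, 373, 979, 513, 751, 618, 207, 550, 646, 629, 323, 684, 819, 716.
37-vertex 18-regular graph: Paley(37): SR with (k,λ,μ)=(18,8,9).
spec(A) ≈ [18.0, 2.54138, -3.54138] (distinct, 5 d.p.).
−37·(-sqrt(37)/2 - 1/2) / ((18)−(-sqrt(37)/2 - 1/2)) = sqrt(37) = ϑ(G).
= 6.08276253… (decimal).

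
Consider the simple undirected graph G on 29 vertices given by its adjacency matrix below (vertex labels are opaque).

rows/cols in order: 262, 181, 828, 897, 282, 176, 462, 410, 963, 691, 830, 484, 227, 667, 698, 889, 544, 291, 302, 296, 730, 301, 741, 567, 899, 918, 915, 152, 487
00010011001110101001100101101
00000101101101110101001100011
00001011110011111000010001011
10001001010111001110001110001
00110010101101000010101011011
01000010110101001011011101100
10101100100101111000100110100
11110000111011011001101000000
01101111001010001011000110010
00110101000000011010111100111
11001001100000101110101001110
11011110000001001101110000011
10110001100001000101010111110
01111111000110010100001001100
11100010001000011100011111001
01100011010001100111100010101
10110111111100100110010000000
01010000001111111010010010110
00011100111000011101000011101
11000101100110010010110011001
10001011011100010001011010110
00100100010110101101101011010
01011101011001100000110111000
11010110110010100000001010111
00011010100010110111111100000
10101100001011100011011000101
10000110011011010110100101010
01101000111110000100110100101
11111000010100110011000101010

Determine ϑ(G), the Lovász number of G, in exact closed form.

Vertex 567 has 14 neighbors: 262, 181, 897, 176, 462, 963, 691, 227, 698, 741, 899, 915, 152, 487.
N(152) = {181, 828, 282, 963, 691, 830, 484, 227, 291, 730, 301, 567, 915, 487}, |N(152)| = 14.
deg(741) = 14; N(741) = {181, 897, 282, 176, 410, 691, 830, 667, 698, 730, 301, 567, 899, 918}.
deg(698) = 14; N(698) = {262, 181, 828, 462, 830, 889, 544, 291, 301, 741, 567, 899, 918, 487}.
29-vertex 14-regular graph: SR(29,14,6,7) — a Paley graph.
Distinct eigenvalues (to 3 d.p.): [14.0, 2.193, -3.193].
ϑ = −N·λ_min/(λ_max−λ_min) = −29·(-sqrt(29)/2 - 1/2)/(14−(-sqrt(29)/2 - 1/2)) = sqrt(29).
= 5.385164807… (decimal).

sqrt(29)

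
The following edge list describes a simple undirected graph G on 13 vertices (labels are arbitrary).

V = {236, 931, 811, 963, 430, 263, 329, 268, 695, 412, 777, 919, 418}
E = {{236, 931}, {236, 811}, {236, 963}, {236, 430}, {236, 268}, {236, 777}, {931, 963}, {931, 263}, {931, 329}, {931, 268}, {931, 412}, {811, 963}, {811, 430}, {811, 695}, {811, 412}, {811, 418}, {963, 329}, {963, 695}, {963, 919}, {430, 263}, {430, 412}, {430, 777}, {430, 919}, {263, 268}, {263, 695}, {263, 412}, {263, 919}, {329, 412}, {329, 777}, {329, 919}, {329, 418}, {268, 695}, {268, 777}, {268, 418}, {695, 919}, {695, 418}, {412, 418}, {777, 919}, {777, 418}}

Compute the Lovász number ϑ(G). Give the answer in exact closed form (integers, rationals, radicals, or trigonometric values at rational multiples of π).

sqrt(13)

deg(329) = 6; N(329) = {931, 963, 412, 777, 919, 418}.
N(963) = {236, 931, 811, 329, 695, 919}, |N(963)| = 6.
deg(236) = 6; N(236) = {931, 811, 963, 430, 268, 777}.
N(412) = {931, 811, 430, 263, 329, 418}, |N(412)| = 6.
Regular of degree 6 on 13 vertices: SR(13,6,2,3) — a Paley graph.
Distinct eigenvalues (to 5 d.p.): [6.0, 1.30278, -2.30278].
With N=13: ϑ(G) = 13·(-(-sqrt(13)/2 - 1/2))/(6−(-sqrt(13)/2 - 1/2)) = sqrt(13).
= 3.605551… (decimal).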